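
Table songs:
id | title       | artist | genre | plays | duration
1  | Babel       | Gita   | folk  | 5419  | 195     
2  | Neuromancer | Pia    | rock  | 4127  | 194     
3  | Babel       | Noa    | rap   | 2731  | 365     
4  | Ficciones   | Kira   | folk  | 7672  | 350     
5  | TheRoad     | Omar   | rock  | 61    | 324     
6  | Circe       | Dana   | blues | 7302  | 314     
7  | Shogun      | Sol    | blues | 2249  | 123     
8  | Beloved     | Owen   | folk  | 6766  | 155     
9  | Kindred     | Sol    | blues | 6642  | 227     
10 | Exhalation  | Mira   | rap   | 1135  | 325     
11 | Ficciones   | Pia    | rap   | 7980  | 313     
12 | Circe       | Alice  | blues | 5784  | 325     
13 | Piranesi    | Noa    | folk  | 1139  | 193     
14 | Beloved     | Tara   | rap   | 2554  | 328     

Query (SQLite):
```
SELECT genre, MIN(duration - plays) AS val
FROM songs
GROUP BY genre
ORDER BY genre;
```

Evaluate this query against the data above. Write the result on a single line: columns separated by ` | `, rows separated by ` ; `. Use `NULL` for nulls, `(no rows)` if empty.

For each row compute duration - plays.
Group by genre; take MIN of the expression per group.
  blues: ids {6, 7, 9, 12} → MIN(duration - plays)=-6988
  folk: ids {1, 4, 8, 13} → MIN(duration - plays)=-7322
  rap: ids {3, 10, 11, 14} → MIN(duration - plays)=-7667
  rock: ids {2, 5} → MIN(duration - plays)=-3933

blues | -6988 ; folk | -7322 ; rap | -7667 ; rock | -3933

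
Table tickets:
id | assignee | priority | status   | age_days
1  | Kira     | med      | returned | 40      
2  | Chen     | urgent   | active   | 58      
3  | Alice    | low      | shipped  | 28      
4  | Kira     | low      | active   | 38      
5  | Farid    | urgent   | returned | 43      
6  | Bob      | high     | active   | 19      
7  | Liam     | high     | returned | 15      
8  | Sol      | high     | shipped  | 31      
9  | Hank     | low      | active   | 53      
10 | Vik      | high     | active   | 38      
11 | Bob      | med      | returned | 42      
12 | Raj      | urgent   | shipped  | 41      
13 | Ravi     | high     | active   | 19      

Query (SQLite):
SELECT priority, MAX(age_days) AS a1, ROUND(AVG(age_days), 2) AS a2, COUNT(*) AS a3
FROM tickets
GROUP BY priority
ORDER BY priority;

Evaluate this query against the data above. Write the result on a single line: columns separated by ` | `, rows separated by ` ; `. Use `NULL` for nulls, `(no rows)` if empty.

Group tickets by priority.
Per group compute: MAX(age_days), ROUND(AVG(age_days), 2), COUNT(*).
  high: ids {6, 7, 8, 10, 13} → MAX(age_days)=38, ROUND(AVG(age_days), 2)=24.4, COUNT(*)=5
  low: ids {3, 4, 9} → MAX(age_days)=53, ROUND(AVG(age_days), 2)=39.67, COUNT(*)=3
  med: ids {1, 11} → MAX(age_days)=42, ROUND(AVG(age_days), 2)=41, COUNT(*)=2
  urgent: ids {2, 5, 12} → MAX(age_days)=58, ROUND(AVG(age_days), 2)=47.33, COUNT(*)=3

high | 38 | 24.4 | 5 ; low | 53 | 39.67 | 3 ; med | 42 | 41 | 2 ; urgent | 58 | 47.33 | 3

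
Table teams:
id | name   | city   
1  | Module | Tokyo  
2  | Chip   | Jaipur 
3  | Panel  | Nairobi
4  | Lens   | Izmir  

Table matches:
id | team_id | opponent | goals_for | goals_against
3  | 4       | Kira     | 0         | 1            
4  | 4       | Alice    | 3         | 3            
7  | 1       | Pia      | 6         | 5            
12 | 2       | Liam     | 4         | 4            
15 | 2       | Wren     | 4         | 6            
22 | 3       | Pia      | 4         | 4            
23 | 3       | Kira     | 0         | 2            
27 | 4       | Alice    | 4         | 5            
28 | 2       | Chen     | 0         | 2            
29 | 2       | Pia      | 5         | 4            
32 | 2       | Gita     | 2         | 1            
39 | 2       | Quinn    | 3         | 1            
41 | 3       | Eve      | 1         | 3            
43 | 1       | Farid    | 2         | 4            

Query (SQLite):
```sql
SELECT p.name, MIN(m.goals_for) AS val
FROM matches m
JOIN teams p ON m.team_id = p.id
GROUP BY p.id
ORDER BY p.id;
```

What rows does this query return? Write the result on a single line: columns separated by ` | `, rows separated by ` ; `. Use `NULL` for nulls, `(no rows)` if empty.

Module | 2 ; Chip | 0 ; Panel | 0 ; Lens | 0

Join each matches row to its teams via team_id.
Group joined rows by teams.id; compute MIN(m.goals_for) per group.
  1: ids {7, 43} → MIN(m.goals_for)=2
  2: ids {12, 15, 28, 29, 32, 39} → MIN(m.goals_for)=0
  3: ids {22, 23, 41} → MIN(m.goals_for)=0
  4: ids {3, 4, 27} → MIN(m.goals_for)=0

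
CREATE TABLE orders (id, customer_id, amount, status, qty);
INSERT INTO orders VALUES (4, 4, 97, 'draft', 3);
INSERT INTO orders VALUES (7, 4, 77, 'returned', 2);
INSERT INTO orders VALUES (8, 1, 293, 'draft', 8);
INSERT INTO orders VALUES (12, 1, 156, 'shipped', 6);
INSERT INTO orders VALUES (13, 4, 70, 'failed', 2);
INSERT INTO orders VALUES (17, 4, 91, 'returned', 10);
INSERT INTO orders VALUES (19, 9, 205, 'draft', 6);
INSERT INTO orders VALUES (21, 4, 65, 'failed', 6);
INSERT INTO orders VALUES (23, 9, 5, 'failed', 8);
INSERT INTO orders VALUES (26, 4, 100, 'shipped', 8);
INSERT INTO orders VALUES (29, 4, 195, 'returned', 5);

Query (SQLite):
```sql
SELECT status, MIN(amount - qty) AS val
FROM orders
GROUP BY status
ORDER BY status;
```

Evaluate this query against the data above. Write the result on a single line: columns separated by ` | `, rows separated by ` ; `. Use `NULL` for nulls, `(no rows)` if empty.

draft | 94 ; failed | -3 ; returned | 75 ; shipped | 92

For each row compute amount - qty.
Group by status; take MIN of the expression per group.
  draft: ids {4, 8, 19} → MIN(amount - qty)=94
  failed: ids {13, 21, 23} → MIN(amount - qty)=-3
  returned: ids {7, 17, 29} → MIN(amount - qty)=75
  shipped: ids {12, 26} → MIN(amount - qty)=92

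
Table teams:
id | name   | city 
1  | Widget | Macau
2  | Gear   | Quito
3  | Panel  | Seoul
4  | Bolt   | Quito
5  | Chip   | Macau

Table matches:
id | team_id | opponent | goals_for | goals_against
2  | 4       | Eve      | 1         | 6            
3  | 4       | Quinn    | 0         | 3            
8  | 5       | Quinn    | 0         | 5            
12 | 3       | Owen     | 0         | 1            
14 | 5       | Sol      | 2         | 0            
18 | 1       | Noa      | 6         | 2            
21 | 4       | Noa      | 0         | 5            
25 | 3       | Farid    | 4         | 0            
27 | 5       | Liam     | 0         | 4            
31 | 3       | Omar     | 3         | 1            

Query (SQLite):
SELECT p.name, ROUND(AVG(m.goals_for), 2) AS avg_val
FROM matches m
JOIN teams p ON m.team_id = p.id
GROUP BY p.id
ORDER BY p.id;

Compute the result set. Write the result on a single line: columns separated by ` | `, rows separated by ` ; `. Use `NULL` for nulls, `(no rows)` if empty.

Widget | 6 ; Panel | 2.33 ; Bolt | 0.33 ; Chip | 0.67

Join each matches row to its teams via team_id.
Group joined rows by teams.id; compute ROUND(AVG(m.goals_for), 2) per group.
  1: ids {18} → ROUND(AVG(m.goals_for), 2)=6
  3: ids {12, 25, 31} → ROUND(AVG(m.goals_for), 2)=2.33
  4: ids {2, 3, 21} → ROUND(AVG(m.goals_for), 2)=0.33
  5: ids {8, 14, 27} → ROUND(AVG(m.goals_for), 2)=0.67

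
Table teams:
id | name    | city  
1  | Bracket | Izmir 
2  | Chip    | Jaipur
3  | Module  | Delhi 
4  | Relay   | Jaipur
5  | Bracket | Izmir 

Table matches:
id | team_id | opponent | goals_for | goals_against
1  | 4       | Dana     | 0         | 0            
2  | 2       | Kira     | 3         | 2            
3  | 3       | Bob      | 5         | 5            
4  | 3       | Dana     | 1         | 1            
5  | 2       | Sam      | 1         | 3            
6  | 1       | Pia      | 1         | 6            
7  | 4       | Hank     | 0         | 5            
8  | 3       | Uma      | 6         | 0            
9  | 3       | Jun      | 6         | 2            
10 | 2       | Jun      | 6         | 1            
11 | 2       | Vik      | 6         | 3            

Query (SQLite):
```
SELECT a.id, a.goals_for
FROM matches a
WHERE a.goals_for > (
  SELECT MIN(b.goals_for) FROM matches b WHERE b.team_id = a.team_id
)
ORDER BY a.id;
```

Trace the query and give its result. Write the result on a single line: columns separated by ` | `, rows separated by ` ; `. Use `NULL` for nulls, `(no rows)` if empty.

2 | 3 ; 3 | 5 ; 8 | 6 ; 9 | 6 ; 10 | 6 ; 11 | 6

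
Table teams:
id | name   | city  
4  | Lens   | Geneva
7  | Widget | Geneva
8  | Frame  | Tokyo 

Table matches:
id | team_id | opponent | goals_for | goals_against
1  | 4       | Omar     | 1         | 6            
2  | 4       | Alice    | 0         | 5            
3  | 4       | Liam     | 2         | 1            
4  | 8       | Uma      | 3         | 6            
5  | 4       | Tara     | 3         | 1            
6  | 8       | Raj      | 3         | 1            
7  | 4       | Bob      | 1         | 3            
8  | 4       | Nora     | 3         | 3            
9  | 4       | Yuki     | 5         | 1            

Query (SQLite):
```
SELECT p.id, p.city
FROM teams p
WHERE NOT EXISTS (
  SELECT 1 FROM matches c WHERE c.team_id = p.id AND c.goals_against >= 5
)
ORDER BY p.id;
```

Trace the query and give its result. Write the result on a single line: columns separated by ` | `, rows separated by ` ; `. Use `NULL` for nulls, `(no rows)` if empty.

7 | Geneva

For each teams row, check whether any matches with matching team_id has goals_against >= 5.
Keep rows where that is false.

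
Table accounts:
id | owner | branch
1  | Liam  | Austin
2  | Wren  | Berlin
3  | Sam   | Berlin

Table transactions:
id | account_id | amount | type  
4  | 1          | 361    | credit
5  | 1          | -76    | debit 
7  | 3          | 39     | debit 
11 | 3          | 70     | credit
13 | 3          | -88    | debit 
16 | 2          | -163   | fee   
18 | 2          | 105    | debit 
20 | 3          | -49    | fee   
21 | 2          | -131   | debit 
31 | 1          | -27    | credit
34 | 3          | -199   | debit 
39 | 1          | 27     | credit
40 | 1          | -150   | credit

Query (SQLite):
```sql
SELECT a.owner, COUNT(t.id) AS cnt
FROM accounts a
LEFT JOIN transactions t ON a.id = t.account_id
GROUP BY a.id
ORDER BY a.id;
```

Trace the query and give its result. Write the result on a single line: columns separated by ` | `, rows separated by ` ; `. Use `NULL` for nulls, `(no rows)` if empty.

Liam | 5 ; Wren | 3 ; Sam | 5

LEFT JOIN keeps every accounts row; unmatched ones get NULL for transactions columns.
Group by accounts.id and compute COUNT(t.id). COUNT(col) of an all-NULL group is 0.
  1: ids {4, 5, 31, 39, 40} → COUNT(t.id)=5
  2: ids {16, 18, 21} → COUNT(t.id)=3
  3: ids {7, 11, 13, 20, 34} → COUNT(t.id)=5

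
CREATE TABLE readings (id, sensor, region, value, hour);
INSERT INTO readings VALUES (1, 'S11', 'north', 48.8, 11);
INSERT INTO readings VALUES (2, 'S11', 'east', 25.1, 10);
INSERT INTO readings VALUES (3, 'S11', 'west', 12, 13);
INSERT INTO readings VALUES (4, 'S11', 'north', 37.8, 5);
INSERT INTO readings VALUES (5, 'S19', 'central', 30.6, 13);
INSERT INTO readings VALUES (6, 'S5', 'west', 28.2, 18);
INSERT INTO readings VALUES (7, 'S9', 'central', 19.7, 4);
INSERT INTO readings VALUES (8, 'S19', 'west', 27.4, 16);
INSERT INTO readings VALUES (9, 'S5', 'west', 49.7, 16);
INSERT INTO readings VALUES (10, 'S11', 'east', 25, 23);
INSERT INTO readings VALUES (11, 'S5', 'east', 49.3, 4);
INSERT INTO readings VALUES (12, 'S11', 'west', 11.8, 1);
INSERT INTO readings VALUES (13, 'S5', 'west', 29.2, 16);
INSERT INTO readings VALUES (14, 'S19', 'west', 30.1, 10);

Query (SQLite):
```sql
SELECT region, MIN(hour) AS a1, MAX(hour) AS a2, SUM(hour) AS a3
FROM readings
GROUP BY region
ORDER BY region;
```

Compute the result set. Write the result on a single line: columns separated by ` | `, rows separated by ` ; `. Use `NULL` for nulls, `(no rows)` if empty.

central | 4 | 13 | 17 ; east | 4 | 23 | 37 ; north | 5 | 11 | 16 ; west | 1 | 18 | 90

Group readings by region.
Per group compute: MIN(hour), MAX(hour), SUM(hour).
  central: ids {5, 7} → MIN(hour)=4, MAX(hour)=13, SUM(hour)=17
  east: ids {2, 10, 11} → MIN(hour)=4, MAX(hour)=23, SUM(hour)=37
  north: ids {1, 4} → MIN(hour)=5, MAX(hour)=11, SUM(hour)=16
  west: ids {3, 6, 8, 9, 12, 13, 14} → MIN(hour)=1, MAX(hour)=18, SUM(hour)=90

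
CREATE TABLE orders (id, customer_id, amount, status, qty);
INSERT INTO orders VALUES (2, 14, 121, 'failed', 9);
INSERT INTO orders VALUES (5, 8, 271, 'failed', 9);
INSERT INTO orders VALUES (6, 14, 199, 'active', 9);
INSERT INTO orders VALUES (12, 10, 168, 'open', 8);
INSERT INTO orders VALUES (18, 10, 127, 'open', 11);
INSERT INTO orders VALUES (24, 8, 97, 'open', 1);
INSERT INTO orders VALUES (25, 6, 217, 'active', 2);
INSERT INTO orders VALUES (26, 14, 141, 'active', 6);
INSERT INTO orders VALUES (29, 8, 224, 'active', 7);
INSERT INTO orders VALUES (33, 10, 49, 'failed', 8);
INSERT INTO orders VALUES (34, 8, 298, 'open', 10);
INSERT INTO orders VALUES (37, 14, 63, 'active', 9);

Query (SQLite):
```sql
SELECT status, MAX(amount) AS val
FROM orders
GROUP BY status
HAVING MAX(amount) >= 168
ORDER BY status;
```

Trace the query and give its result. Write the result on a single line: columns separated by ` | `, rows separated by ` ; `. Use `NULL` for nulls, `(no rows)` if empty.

Partition orders by status; compute MAX(amount) within each group.
HAVING: keep groups where MAX(amount) >= 168.
  active: ids {6, 25, 26, 29, 37} → MAX(amount)=224
  failed: ids {2, 5, 33} → MAX(amount)=271
  open: ids {12, 18, 24, 34} → MAX(amount)=298

active | 224 ; failed | 271 ; open | 298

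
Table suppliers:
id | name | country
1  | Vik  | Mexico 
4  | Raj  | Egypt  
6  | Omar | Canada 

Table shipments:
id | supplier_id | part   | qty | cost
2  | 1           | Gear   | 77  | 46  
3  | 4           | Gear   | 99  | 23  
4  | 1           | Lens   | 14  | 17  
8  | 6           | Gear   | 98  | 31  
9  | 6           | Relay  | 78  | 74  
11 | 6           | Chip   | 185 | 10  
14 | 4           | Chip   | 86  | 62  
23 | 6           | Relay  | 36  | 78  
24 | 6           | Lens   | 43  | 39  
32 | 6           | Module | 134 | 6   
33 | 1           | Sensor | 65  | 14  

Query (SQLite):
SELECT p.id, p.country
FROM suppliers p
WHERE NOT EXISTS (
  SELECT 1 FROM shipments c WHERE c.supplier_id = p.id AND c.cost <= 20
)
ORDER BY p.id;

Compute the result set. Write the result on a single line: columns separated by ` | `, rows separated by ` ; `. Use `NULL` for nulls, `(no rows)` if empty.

4 | Egypt

For each suppliers row, check whether any shipments with matching supplier_id has cost <= 20.
Keep rows where that is false.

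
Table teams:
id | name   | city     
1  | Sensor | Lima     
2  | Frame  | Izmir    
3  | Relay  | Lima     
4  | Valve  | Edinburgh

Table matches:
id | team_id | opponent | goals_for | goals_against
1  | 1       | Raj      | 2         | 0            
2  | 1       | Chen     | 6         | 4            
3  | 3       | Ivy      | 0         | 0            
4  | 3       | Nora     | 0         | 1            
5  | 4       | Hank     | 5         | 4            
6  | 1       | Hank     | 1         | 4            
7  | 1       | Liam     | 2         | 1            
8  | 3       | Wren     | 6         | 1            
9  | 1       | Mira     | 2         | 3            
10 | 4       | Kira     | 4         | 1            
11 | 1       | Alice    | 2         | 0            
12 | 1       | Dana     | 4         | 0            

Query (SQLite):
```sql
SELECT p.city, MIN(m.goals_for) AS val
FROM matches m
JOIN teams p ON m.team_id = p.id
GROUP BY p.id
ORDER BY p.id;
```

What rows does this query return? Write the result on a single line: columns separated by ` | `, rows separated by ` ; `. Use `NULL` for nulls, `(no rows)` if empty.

Join each matches row to its teams via team_id.
Group joined rows by teams.id; compute MIN(m.goals_for) per group.
  1: ids {1, 2, 6, 7, 9, 11, 12} → MIN(m.goals_for)=1
  3: ids {3, 4, 8} → MIN(m.goals_for)=0
  4: ids {5, 10} → MIN(m.goals_for)=4

Lima | 1 ; Lima | 0 ; Edinburgh | 4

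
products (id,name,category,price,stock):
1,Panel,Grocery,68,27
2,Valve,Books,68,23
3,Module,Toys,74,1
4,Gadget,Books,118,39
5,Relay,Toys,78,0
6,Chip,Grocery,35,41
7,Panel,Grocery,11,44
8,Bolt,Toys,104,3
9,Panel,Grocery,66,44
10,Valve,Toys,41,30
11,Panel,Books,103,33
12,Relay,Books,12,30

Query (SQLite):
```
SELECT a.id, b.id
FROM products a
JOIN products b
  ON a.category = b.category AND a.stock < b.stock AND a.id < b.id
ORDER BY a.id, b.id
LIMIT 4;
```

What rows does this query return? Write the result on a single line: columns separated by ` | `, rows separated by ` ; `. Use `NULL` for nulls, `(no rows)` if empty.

1 | 6 ; 1 | 7 ; 1 | 9 ; 2 | 4

Pairs (a,b) with same category, a.stock < b.stock, a.id < b.id.
category groups: Books:{2,4,11,12} Grocery:{1,6,7,9} Toys:{3,5,8,10}
Ordered by (a.id, b.id); first 4.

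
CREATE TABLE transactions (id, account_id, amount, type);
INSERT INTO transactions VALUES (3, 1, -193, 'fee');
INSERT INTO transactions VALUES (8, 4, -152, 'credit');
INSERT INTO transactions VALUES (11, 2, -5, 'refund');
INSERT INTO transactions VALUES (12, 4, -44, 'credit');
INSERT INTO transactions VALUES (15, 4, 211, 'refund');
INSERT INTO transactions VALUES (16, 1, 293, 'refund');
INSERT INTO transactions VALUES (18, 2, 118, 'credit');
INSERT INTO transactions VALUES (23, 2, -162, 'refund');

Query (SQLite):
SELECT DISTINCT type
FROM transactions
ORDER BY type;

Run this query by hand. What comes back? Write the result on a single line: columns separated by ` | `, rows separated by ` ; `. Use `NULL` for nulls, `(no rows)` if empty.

Collect distinct type values from transactions.

credit ; fee ; refund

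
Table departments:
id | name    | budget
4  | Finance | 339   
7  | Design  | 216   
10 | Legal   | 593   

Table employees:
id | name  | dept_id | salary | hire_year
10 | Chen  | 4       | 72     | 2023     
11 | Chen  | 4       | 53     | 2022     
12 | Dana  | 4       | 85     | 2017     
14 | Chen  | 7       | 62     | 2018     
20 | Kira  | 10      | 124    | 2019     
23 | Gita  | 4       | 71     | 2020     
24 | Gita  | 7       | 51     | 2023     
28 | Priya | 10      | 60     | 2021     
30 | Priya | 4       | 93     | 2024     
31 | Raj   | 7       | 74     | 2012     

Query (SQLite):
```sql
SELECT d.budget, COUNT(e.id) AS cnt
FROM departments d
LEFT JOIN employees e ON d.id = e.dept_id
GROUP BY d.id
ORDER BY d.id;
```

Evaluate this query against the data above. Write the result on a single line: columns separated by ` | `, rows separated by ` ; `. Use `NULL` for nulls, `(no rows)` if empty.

LEFT JOIN keeps every departments row; unmatched ones get NULL for employees columns.
Group by departments.id and compute COUNT(e.id). COUNT(col) of an all-NULL group is 0.
  4: ids {10, 11, 12, 23, 30} → COUNT(e.id)=5
  7: ids {14, 24, 31} → COUNT(e.id)=3
  10: ids {20, 28} → COUNT(e.id)=2

339 | 5 ; 216 | 3 ; 593 | 2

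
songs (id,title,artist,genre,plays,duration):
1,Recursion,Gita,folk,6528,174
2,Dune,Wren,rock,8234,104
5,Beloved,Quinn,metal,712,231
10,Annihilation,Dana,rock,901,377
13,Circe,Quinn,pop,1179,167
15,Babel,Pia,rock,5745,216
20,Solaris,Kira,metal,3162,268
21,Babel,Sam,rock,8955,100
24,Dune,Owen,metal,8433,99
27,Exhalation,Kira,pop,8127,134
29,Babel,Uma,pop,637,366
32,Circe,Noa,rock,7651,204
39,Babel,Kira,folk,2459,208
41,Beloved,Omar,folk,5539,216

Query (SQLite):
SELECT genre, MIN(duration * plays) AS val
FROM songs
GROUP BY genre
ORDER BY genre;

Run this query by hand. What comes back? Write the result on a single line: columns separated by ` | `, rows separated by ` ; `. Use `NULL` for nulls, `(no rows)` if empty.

For each row compute duration * plays.
Group by genre; take MIN of the expression per group.
  folk: ids {1, 39, 41} → MIN(duration * plays)=511472
  metal: ids {5, 20, 24} → MIN(duration * plays)=164472
  pop: ids {13, 27, 29} → MIN(duration * plays)=196893
  rock: ids {2, 10, 15, 21, 32} → MIN(duration * plays)=339677

folk | 511472 ; metal | 164472 ; pop | 196893 ; rock | 339677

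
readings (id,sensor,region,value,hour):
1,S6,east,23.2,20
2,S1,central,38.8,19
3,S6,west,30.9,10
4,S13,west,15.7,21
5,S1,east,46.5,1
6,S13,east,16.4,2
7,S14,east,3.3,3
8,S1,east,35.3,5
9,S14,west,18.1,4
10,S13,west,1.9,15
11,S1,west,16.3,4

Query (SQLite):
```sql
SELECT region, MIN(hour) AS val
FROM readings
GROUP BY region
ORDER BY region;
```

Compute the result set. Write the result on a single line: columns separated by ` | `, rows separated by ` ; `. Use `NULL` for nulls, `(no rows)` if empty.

central | 19 ; east | 1 ; west | 4

Partition readings by region; compute MIN(hour) within each group.
  central: ids {2} → MIN(hour)=19
  east: ids {1, 5, 6, 7, 8} → MIN(hour)=1
  west: ids {3, 4, 9, 10, 11} → MIN(hour)=4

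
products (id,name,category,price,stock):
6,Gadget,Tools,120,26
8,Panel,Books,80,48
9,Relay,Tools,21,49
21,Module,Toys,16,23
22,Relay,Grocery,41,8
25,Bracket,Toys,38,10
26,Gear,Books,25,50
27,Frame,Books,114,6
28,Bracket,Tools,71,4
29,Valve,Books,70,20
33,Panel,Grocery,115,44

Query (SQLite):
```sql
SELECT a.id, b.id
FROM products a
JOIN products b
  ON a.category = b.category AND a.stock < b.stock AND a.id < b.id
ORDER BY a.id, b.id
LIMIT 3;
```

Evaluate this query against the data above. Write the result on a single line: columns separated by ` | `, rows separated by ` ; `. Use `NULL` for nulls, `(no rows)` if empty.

Pairs (a,b) with same category, a.stock < b.stock, a.id < b.id.
category groups: Books:{8,26,27,29} Grocery:{22,33} Tools:{6,9,28} Toys:{21,25}
Ordered by (a.id, b.id); first 3.

6 | 9 ; 8 | 26 ; 22 | 33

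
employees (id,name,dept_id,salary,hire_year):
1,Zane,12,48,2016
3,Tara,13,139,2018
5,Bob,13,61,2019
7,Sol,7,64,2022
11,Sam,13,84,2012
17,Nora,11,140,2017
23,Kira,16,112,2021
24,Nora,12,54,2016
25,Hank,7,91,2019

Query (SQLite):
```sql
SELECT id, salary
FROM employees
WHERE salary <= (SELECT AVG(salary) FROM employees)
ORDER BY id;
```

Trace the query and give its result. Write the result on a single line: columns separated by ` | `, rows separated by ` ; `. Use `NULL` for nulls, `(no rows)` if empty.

1 | 48 ; 5 | 61 ; 7 | 64 ; 11 | 84 ; 24 | 54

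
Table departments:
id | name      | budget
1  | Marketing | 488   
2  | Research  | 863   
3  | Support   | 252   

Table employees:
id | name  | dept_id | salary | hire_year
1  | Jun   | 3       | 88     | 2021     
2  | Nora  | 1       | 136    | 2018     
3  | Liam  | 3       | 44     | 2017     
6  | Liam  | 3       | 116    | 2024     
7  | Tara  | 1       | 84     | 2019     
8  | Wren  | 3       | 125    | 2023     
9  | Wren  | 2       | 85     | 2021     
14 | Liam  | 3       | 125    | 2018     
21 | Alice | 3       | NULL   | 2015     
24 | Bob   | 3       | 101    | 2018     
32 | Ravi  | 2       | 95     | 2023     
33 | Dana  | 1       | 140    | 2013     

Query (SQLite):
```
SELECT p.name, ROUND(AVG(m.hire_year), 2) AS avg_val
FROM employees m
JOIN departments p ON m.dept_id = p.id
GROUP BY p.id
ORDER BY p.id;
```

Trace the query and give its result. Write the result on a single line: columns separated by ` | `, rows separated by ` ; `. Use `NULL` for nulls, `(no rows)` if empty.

Marketing | 2016.67 ; Research | 2022 ; Support | 2019.43

Join each employees row to its departments via dept_id.
Group joined rows by departments.id; compute ROUND(AVG(m.hire_year), 2) per group.
  1: ids {2, 7, 33} → ROUND(AVG(m.hire_year), 2)=2016.67
  2: ids {9, 32} → ROUND(AVG(m.hire_year), 2)=2022
  3: ids {1, 3, 6, 8, 14, 21, 24} → ROUND(AVG(m.hire_year), 2)=2019.43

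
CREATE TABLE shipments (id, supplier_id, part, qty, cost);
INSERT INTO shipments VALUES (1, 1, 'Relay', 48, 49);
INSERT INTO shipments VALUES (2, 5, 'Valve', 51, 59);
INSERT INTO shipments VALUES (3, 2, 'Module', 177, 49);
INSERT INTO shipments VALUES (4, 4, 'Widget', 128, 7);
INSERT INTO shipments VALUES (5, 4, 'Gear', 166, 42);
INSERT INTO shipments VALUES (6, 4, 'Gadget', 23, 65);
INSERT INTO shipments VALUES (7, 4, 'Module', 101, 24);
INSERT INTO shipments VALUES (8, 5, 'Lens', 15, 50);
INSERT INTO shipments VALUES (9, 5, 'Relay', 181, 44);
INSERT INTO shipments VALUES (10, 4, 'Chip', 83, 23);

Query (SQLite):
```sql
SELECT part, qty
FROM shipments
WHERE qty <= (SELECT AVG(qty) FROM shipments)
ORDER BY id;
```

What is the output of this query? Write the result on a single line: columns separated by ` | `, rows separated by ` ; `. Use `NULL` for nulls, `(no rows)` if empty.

Relay | 48 ; Valve | 51 ; Gadget | 23 ; Lens | 15 ; Chip | 83

Scalar subquery: AVG(qty) over all shipments rows = 97.3.
Keep rows where qty <= that value.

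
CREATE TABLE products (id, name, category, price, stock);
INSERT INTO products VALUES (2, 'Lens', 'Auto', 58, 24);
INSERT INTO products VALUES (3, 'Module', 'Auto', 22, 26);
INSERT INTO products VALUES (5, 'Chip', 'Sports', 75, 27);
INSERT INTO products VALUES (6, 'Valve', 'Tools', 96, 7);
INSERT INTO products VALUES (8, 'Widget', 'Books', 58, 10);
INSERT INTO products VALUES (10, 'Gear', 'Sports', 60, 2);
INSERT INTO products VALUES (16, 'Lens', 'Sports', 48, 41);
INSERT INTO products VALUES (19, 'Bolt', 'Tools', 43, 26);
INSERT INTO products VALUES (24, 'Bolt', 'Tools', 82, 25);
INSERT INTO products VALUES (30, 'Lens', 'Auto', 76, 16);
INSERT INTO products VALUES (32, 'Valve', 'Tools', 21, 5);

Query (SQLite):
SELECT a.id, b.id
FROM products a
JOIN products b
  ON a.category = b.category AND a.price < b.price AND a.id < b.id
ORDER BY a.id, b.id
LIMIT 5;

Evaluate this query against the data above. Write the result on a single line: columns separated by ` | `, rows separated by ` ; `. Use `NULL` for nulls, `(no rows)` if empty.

Pairs (a,b) with same category, a.price < b.price, a.id < b.id.
category groups: Auto:{2,3,30} Books:{8} Sports:{5,10,16} Tools:{6,19,24,32}
Ordered by (a.id, b.id); first 5.

2 | 30 ; 3 | 30 ; 19 | 24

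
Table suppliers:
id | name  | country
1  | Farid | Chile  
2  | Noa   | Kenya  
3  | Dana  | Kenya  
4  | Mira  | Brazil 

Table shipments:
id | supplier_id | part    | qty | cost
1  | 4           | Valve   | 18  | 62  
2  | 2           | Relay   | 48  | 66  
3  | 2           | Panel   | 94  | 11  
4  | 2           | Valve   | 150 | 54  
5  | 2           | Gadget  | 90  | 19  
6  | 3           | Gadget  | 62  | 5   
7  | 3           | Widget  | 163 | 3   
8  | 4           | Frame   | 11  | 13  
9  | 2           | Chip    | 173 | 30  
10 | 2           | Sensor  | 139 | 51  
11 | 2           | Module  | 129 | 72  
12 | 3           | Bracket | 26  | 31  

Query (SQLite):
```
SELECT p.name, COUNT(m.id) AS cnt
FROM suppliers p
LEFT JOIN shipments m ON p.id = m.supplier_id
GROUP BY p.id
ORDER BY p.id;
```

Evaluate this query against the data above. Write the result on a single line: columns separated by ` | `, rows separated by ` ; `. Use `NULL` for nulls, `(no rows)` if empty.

Farid | 0 ; Noa | 7 ; Dana | 3 ; Mira | 2

LEFT JOIN keeps every suppliers row; unmatched ones get NULL for shipments columns.
Group by suppliers.id and compute COUNT(m.id). COUNT(col) of an all-NULL group is 0.
  1: ids {—} → COUNT(m.id)=0
  2: ids {2, 3, 4, 5, 9, 10, 11} → COUNT(m.id)=7
  3: ids {6, 7, 12} → COUNT(m.id)=3
  4: ids {1, 8} → COUNT(m.id)=2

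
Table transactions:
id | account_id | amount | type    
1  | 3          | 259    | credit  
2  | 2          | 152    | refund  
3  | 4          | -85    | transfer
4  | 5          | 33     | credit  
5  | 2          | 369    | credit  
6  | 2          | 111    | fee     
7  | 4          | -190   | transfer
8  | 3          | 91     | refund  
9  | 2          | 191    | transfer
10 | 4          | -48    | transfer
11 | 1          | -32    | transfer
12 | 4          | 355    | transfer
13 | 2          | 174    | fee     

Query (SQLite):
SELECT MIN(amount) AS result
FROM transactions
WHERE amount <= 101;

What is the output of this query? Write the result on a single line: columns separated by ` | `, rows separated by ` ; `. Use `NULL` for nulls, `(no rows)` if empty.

Rows where amount <= 101 → amount values: [-85, 33, -190, 91, -48, -32].
MIN of non-NULL values = -190.

-190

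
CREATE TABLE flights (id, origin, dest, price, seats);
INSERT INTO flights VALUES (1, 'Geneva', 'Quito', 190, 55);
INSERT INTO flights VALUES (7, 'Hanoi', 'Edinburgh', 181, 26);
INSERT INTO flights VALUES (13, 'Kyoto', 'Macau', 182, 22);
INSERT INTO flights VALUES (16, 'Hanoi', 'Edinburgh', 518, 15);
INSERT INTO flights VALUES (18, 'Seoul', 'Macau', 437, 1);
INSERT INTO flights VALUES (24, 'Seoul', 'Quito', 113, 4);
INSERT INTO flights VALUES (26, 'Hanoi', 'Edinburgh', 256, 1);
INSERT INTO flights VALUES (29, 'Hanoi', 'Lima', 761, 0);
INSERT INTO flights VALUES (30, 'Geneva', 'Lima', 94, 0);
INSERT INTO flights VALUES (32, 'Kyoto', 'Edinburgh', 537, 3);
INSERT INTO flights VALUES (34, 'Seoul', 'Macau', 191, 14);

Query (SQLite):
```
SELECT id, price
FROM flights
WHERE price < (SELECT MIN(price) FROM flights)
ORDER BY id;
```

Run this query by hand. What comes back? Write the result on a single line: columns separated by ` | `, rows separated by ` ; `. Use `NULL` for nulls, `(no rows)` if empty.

Scalar subquery: MIN(price) over all flights rows = 94.
Keep rows where price < that value.

(no rows)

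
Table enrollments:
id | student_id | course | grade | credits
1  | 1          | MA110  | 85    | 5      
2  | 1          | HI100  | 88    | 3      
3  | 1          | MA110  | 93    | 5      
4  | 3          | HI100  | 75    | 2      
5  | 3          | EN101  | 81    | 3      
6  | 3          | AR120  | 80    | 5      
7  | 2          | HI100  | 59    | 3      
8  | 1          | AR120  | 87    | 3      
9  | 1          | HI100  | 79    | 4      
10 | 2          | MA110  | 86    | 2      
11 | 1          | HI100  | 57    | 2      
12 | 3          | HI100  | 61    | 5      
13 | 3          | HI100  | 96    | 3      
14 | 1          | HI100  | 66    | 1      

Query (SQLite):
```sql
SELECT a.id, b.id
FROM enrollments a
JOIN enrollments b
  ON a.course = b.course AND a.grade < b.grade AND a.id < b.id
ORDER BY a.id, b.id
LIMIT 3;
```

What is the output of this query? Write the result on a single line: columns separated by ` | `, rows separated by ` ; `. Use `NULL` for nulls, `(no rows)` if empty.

1 | 3 ; 1 | 10 ; 2 | 13

Pairs (a,b) with same course, a.grade < b.grade, a.id < b.id.
course groups: AR120:{6,8} EN101:{5} HI100:{2,4,7,9,11,12,13,14} MA110:{1,3,10}
Ordered by (a.id, b.id); first 3.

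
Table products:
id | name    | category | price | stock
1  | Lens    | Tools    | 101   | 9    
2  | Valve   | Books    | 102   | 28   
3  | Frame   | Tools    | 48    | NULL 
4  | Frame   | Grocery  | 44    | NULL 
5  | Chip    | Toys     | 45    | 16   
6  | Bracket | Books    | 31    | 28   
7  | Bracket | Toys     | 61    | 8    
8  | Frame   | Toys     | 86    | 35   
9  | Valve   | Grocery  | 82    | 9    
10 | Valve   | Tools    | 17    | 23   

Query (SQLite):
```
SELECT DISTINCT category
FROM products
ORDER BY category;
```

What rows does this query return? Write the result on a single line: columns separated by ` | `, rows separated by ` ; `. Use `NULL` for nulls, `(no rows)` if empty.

Books ; Grocery ; Tools ; Toys

Collect distinct category values from products.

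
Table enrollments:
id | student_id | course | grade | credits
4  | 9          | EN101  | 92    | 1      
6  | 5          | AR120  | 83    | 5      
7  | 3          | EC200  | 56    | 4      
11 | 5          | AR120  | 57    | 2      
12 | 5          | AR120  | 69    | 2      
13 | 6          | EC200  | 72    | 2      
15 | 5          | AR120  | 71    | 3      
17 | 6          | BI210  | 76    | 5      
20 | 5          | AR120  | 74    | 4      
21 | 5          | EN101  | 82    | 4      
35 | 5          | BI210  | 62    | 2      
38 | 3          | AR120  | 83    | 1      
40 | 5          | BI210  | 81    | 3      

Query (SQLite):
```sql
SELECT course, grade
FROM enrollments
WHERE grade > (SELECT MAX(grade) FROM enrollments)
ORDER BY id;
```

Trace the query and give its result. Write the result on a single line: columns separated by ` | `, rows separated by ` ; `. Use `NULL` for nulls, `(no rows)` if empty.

(no rows)

Scalar subquery: MAX(grade) over all enrollments rows = 92.
Keep rows where grade > that value.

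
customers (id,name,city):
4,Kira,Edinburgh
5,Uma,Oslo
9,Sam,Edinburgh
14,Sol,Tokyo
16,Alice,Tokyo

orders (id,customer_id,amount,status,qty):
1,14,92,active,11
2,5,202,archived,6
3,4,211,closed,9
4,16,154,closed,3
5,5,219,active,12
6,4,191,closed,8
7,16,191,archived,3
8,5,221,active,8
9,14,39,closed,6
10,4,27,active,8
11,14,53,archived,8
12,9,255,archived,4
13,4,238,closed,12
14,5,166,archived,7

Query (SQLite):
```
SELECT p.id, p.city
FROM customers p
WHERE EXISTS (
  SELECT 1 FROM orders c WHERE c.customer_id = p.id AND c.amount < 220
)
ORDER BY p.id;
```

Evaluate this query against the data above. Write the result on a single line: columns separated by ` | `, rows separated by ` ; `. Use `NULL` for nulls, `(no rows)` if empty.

For each customers row, check whether any orders with matching customer_id has amount < 220.
Keep rows where that is true.

4 | Edinburgh ; 5 | Oslo ; 14 | Tokyo ; 16 | Tokyo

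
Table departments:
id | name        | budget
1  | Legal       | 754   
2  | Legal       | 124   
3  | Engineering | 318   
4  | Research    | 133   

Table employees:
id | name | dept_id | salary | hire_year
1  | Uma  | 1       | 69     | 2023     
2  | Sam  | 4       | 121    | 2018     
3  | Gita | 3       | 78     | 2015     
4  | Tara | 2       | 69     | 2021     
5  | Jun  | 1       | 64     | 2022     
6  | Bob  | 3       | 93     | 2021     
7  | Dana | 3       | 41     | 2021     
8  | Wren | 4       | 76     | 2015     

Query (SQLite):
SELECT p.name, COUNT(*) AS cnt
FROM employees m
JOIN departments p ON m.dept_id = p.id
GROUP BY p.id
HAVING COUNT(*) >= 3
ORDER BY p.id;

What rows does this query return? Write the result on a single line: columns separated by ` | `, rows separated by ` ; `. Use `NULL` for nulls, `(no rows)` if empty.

Engineering | 3

Join each employees row to its departments via dept_id.
Group joined rows by departments.id; compute COUNT(*) per group.
HAVING: keep groups with count ≥ 3.
  1: ids {1, 5} → COUNT(*)=2
  2: ids {4} → COUNT(*)=1
  3: ids {3, 6, 7} → COUNT(*)=3
  4: ids {2, 8} → COUNT(*)=2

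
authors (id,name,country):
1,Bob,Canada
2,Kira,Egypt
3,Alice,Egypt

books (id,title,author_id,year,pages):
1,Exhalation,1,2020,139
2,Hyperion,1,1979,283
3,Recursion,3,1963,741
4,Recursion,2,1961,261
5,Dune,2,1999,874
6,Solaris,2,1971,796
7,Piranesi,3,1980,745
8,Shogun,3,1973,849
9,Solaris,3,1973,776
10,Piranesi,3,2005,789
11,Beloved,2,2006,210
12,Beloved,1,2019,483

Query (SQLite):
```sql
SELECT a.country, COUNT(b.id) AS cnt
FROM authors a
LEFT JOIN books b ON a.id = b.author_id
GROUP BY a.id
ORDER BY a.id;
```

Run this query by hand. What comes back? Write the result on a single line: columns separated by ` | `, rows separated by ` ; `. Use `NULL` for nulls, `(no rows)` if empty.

Canada | 3 ; Egypt | 4 ; Egypt | 5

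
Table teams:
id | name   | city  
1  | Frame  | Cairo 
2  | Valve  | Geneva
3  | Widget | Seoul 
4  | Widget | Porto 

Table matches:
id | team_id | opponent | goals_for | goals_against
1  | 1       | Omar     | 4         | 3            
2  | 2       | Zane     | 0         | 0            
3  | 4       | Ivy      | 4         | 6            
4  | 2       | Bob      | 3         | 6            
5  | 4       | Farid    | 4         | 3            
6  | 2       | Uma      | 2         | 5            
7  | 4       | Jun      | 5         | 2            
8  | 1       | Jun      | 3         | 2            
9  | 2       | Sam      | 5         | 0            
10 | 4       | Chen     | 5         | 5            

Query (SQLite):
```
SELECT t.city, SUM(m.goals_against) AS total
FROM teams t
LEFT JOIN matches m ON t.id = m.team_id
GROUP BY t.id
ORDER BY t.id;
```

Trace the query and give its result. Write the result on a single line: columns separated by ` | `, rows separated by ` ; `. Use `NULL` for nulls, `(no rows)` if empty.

Cairo | 5 ; Geneva | 11 ; Seoul | NULL ; Porto | 16

LEFT JOIN keeps every teams row; unmatched ones get NULL for matches columns.
Group by teams.id and compute SUM(m.goals_against). SUM over an all-NULL group is NULL.
  1: ids {1, 8} → SUM(m.goals_against)=5
  2: ids {2, 4, 6, 9} → SUM(m.goals_against)=11
  3: ids {—} → SUM(m.goals_against)=NULL
  4: ids {3, 5, 7, 10} → SUM(m.goals_against)=16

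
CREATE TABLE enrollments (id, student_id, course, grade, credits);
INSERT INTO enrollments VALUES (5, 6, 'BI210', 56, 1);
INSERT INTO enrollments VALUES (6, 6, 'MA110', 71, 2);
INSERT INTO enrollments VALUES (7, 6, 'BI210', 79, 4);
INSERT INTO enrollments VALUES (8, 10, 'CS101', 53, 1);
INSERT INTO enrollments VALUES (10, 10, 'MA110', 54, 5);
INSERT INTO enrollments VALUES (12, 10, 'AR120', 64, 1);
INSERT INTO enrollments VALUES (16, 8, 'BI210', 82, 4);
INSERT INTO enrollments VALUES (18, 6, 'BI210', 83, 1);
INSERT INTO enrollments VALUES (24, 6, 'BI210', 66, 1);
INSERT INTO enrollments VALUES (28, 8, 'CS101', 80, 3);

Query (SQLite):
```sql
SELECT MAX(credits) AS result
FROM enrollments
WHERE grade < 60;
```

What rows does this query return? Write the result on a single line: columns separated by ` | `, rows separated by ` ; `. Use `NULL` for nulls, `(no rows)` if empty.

Rows where grade < 60 → credits values: [1, 1, 5].
MAX of non-NULL values = 5.

5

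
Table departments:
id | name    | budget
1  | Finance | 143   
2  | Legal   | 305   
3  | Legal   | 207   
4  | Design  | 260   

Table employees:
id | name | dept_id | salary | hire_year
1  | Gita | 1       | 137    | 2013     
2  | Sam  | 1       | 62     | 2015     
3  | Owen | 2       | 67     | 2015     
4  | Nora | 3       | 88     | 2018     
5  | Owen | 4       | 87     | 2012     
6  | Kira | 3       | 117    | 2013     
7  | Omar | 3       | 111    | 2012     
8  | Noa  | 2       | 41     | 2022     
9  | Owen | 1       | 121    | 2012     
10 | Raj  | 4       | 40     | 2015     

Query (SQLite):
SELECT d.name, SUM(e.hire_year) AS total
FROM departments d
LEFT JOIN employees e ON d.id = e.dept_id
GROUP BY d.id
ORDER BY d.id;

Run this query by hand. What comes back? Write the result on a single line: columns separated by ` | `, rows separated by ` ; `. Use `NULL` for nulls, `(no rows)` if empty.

Finance | 6040 ; Legal | 4037 ; Legal | 6043 ; Design | 4027

LEFT JOIN keeps every departments row; unmatched ones get NULL for employees columns.
Group by departments.id and compute SUM(e.hire_year). SUM over an all-NULL group is NULL.
  1: ids {1, 2, 9} → SUM(e.hire_year)=6040
  2: ids {3, 8} → SUM(e.hire_year)=4037
  3: ids {4, 6, 7} → SUM(e.hire_year)=6043
  4: ids {5, 10} → SUM(e.hire_year)=4027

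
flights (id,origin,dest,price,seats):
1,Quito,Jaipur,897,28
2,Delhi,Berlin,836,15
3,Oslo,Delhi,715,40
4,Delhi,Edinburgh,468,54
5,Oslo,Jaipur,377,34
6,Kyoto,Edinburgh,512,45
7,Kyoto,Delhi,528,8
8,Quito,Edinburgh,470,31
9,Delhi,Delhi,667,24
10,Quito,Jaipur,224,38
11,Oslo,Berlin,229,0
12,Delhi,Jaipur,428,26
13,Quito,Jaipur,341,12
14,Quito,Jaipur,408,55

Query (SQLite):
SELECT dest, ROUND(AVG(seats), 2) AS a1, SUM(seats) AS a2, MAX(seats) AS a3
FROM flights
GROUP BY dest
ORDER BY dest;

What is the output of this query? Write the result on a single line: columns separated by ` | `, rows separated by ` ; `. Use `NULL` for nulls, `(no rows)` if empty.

Berlin | 7.5 | 15 | 15 ; Delhi | 24 | 72 | 40 ; Edinburgh | 43.33 | 130 | 54 ; Jaipur | 32.17 | 193 | 55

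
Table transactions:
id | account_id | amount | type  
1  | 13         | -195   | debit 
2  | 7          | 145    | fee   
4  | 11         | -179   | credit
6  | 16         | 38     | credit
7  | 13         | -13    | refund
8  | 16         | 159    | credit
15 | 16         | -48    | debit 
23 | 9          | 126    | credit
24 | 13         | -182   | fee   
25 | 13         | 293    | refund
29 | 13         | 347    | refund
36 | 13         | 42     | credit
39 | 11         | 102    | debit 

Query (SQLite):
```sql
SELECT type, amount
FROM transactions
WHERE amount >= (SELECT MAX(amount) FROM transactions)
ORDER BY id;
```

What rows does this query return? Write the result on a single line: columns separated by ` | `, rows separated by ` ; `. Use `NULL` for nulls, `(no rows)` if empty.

refund | 347

Scalar subquery: MAX(amount) over all transactions rows = 347.
Keep rows where amount >= that value.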